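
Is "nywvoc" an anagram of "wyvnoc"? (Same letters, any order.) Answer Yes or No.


String 1: 'wyvnoc' -> sorted: 'cnovwy'
String 2: 'nywvoc' -> sorted: 'cnovwy'
Compare sorted forms: 'cnovwy' == 'cnovwy'
Anagram: Yes


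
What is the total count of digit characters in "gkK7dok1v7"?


Input string: 'gkK7dok1v7'
Operation: count digit characters (0-9)
Scan: 'g', 'k', 'K', '7'(digit), 'd', 'o', 'k', '1'(digit), 'v', '7'(digit)
Digits found: 3
Result: 3


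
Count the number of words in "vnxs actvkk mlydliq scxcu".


Input string: 'vnxs actvkk mlydliq scxcu'
Operation: split by spaces
Words found: 'vnxs', 'actvkk', 'mlydliq', 'scxcu'
Word count: 4


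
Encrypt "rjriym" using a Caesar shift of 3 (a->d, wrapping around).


Input: 'rjriym', shift = 3
Operation: for each letter, (position + 3) mod 26
Mapping: 'r'(17+3=20)->'u', 'j'(9+3=12)->'m', 'r'(17+3=20)->'u', 'i'(8+3=11)->'l', 'y'(24+3=27, 27 mod 26=1)->'b', 'm'(12+3=15)->'p'
Result: umulbp


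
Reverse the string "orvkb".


Input string: 'orvkb'
Operation: reverse character order
Original order: 'o' -> 'r' -> 'v' -> 'k' -> 'b'
Reversed order: 'b' -> 'k' -> 'v' -> 'r' -> 'o'
Result: bkvro


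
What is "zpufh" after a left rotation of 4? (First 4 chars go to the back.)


Input: 'zpufh', shift = 4
Operation: split at index 4 and swap parts
Front part s[0:4] = 'zpuf'
Back part s[4:] = 'h'
Rotated = back + front = 'h' + 'zpuf'
Result: hzpuf


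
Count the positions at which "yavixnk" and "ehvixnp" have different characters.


String 1: 'yavixnk'
String 2: 'ehvixnp'
Compare each position: pos 0: 'y'!='e', pos 1: 'a'!='h', pos 2: 'v'=='v', pos 3: 'i'=='i', pos 4: 'x'=='x', pos 5: 'n'=='n', pos 6: 'k'!='p'
Differing positions: 3
Hamming distance: 3


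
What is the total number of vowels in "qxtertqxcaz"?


Input string: 'qxtertqxcaz'
Operation: count vowels (a, e, i, o, u)
Scan: s[0]='q', s[1]='x', s[2]='t', s[3]='e' (vowel), s[4]='r', s[5]='t', s[6]='q', s[7]='x', s[8]='c', s[9]='a' (vowel), s[10]='z'
Vowels found: 2
Result: 2


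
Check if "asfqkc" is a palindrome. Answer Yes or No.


Input string: 'asfqkc'
Reversed: 'ckqfsa'
Compare pairs: s[0]='a' vs s[5]='c' (mismatch), s[1]='s' vs s[4]='k' (mismatch), s[2]='f' vs s[3]='q' (mismatch)
Palindrome: No


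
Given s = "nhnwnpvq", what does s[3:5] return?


Input string: 'nhnwnpvq'
Operation: slice [3:5]
Extract characters: s[3]='w', s[4]='n'
Result: wn


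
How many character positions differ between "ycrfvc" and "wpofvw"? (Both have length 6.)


String 1: 'ycrfvc'
String 2: 'wpofvw'
Compare each position: pos 0: 'y'!='w', pos 1: 'c'!='p', pos 2: 'r'!='o', pos 3: 'f'=='f', pos 4: 'v'=='v', pos 5: 'c'!='w'
Differing positions: 4
Hamming distance: 4


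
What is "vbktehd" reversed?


Input string: 'vbktehd'
Operation: reverse character order
Original order: 'v' -> 'b' -> 'k' -> 't' -> 'e' -> 'h' -> 'd'
Reversed order: 'd' -> 'h' -> 'e' -> 't' -> 'k' -> 'b' -> 'v'
Result: dhetkbv


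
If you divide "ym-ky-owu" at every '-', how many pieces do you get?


Input string: 'ym-ky-owu'
Delimiter: '-'
Split result: 'ym', 'ky', 'owu'
Number of parts: 3


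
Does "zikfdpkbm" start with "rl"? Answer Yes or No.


Input string: 'zikfdpkbm'
Prefix to check: 'rl'
First 2 characters of input: 'zi'
Match: False
Result: No


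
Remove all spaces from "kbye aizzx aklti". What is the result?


Input string: 'kbye aizzx aklti'
Operation: remove all spaces
Words: 'kbye', 'aizzx', 'aklti'
Join without spaces: kbyeaizzxaklti


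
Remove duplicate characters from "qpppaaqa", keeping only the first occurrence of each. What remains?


Input: 'qpppaaqa'
Operation: keep first occurrence of each character
Scan: s[0]='q' new -> keep; s[1]='p' new -> keep; s[2]='p' seen -> skip; s[3]='p' seen -> skip; s[4]='a' new -> keep; s[5]='a' seen -> skip; s[6]='q' seen -> skip; s[7]='a' seen -> skip
Result: qpa


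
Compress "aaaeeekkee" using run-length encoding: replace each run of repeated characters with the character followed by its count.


Input: 'aaaeeekkee'
Operation: identify consecutive runs
Runs: 'aaa' -> a3, 'eee' -> e3, 'kk' -> k2, 'ee' -> e2
Encoded: a3e3k2e2


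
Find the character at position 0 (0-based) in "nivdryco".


Input string: 'nivdryco'
Operation: get character at index 0
Index mapping: s[0]='n'
Result: 'n'


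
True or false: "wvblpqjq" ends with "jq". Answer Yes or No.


Input string: 'wvblpqjq'
Suffix to check: 'jq'
Last 2 characters of input: 'jq'
Match: True
Result: Yes


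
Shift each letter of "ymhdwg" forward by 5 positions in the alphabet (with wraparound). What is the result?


Input: 'ymhdwg', shift = 5
Operation: for each letter, (position + 5) mod 26
Mapping: 'y'(24+5=29, 29 mod 26=3)->'d', 'm'(12+5=17)->'r', 'h'(7+5=12)->'m', 'd'(3+5=8)->'i', 'w'(22+5=27, 27 mod 26=1)->'b', 'g'(6+5=11)->'l'
Result: drmibl


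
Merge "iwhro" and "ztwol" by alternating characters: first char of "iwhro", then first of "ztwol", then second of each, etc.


String 1: 'iwhro'
String 2: 'ztwol'
Operation: alternate characters
Pairs: 'i'+'z', 'w'+'t', 'h'+'w', 'r'+'o', 'o'+'l'
Result: izwthwrool


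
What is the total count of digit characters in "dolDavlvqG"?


Input string: 'dolDavlvqG'
Operation: count digit characters (0-9)
Scan: 'd', 'o', 'l', 'D', 'a', 'v', 'l', 'v', 'q', 'G'
Digits found: 0
Result: 0


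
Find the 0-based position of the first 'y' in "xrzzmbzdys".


Input string: 'xrzzmbzdys'
Target: 'y'
Scanning left to right: s[0]='x', s[1]='r', s[2]='z', s[3]='z', s[4]='m', s[5]='b', s[6]='z', s[7]='d', s[8]='y'
First match at index: 8


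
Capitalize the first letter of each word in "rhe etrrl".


Input string: 'rhe etrrl'
Operation: capitalize first letter of each word
Word transformations: 'rhe'->'Rhe', 'etrrl'->'Etrrl'
Result: Rhe Etrrl


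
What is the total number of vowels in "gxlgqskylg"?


Input string: 'gxlgqskylg'
Operation: count vowels (a, e, i, o, u)
Scan: s[0]='g', s[1]='x', s[2]='l', s[3]='g', s[4]='q', s[5]='s', s[6]='k', s[7]='y', s[8]='l', s[9]='g'
Vowels found: 0
Result: 0


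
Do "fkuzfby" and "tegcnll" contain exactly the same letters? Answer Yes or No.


String 1: 'fkuzfby' -> sorted: 'bffkuyz'
String 2: 'tegcnll' -> sorted: 'cegllnt'
Compare sorted forms: 'bffkuyz' != 'cegllnt'
Anagram: No


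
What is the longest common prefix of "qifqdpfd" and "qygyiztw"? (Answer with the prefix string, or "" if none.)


String 1: 'qifqdpfd'
String 2: 'qygyiztw'
Compare position by position:
pos 0: 'q' vs 'q' match
pos 1: 'i' vs 'y' differ -> stop
Longest common prefix: "q" (length 1)


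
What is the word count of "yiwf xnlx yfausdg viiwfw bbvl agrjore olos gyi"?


Input string: 'yiwf xnlx yfausdg viiwfw bbvl agrjore olos gyi'
Operation: split by spaces
Words found: 'yiwf', 'xnlx', 'yfausdg', 'viiwfw', 'bbvl', 'agrjore', 'olos', 'gyi'
Word count: 8


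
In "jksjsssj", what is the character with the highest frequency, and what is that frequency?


Input: 'jksjsssj'
Operation: tally each character
Counts: 'j':3, 'k':1, 's':4
Maximum: 's' appears 4 times


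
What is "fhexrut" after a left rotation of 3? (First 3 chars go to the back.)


Input: 'fhexrut', shift = 3
Operation: split at index 3 and swap parts
Front part s[0:3] = 'fhe'
Back part s[3:] = 'xrut'
Rotated = back + front = 'xrut' + 'fhe'
Result: xrutfhe


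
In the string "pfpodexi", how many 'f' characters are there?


Input string: 'pfpodexi'
Target character: 'f'
Scan each position: s[1]='f'
Matches found at indices: 1
Total: 1


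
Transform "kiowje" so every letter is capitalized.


Input string: 'kiowje'
Operation: convert each letter to uppercase
Mapping: 'k'->'K', 'i'->'I', 'o'->'O', 'w'->'W', 'j'->'J', 'e'->'E'
Result: KIOWJE


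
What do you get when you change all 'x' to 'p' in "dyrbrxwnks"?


Input string: 'dyrbrxwnks'
Operation: replace 'x' with 'p'
Positions of 'x': 5
After replacement: dyrbrpwnks


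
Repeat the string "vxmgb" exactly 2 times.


Input string: 'vxmgb'
Operation: repeat 2 times
Concatenation: 'vxmgb' + 'vxmgb'
Result: vxmgbvxmgb


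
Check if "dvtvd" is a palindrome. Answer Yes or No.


Input string: 'dvtvd'
Reversed: 'dvtvd'
Compare pairs: s[0]='d' vs s[4]='d' (match), s[1]='v' vs s[3]='v' (match)
Palindrome: Yes


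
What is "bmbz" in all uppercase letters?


Input string: 'bmbz'
Operation: convert each letter to uppercase
Mapping: 'b'->'B', 'm'->'M', 'b'->'B', 'z'->'Z'
Result: BMBZ


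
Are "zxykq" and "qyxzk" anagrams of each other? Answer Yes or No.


String 1: 'zxykq' -> sorted: 'kqxyz'
String 2: 'qyxzk' -> sorted: 'kqxyz'
Compare sorted forms: 'kqxyz' == 'kqxyz'
Anagram: Yes


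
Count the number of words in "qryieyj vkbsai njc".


Input string: 'qryieyj vkbsai njc'
Operation: split by spaces
Words found: 'qryieyj', 'vkbsai', 'njc'
Word count: 3


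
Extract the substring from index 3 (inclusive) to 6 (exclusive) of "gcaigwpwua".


Input string: 'gcaigwpwua'
Operation: slice [3:6]
Extract characters: s[3]='i', s[4]='g', s[5]='w'
Result: igw


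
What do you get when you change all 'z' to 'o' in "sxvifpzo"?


Input string: 'sxvifpzo'
Operation: replace 'z' with 'o'
Positions of 'z': 6
After replacement: sxvifpoo


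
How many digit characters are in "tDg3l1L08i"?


Input string: 'tDg3l1L08i'
Operation: count digit characters (0-9)
Scan: 't', 'D', 'g', '3'(digit), 'l', '1'(digit), 'L', '0'(digit), '8'(digit), 'i'
Digits found: 4
Result: 4


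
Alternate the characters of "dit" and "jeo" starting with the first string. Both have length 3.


String 1: 'dit'
String 2: 'jeo'
Operation: alternate characters
Pairs: 'd'+'j', 'i'+'e', 't'+'o'
Result: djieto


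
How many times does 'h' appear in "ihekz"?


Input string: 'ihekz'
Target character: 'h'
Scan each position: s[1]='h'
Matches found at indices: 1
Total: 1


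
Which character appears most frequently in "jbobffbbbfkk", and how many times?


Input: 'jbobffbbbfkk'
Operation: tally each character
Counts: 'b':5, 'f':3, 'j':1, 'k':2, 'o':1
Maximum: 'b' appears 5 times


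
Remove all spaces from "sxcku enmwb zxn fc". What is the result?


Input string: 'sxcku enmwb zxn fc'
Operation: remove all spaces
Words: 'sxcku', 'enmwb', 'zxn', 'fc'
Join without spaces: sxckuenmwbzxnfc


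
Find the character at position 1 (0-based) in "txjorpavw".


Input string: 'txjorpavw'
Operation: get character at index 1
Index mapping: s[0]='t', s[1]='x'
Result: 'x'


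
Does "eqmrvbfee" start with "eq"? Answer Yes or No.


Input string: 'eqmrvbfee'
Prefix to check: 'eq'
First 2 characters of input: 'eq'
Match: True
Result: Yes


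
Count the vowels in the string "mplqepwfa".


Input string: 'mplqepwfa'
Operation: count vowels (a, e, i, o, u)
Scan: s[0]='m', s[1]='p', s[2]='l', s[3]='q', s[4]='e' (vowel), s[5]='p', s[6]='w', s[7]='f', s[8]='a' (vowel)
Vowels found: 2
Result: 2


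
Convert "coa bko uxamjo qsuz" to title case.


Input string: 'coa bko uxamjo qsuz'
Operation: capitalize first letter of each word
Word transformations: 'coa'->'Coa', 'bko'->'Bko', 'uxamjo'->'Uxamjo', 'qsuz'->'Qsuz'
Result: Coa Bko Uxamjo Qsuz


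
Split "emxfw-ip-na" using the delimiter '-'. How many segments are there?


Input string: 'emxfw-ip-na'
Delimiter: '-'
Split result: 'emxfw', 'ip', 'na'
Number of parts: 3


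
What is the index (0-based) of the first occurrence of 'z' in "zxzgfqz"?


Input string: 'zxzgfqz'
Target: 'z'
Scanning left to right: s[0]='z'
First match at index: 0


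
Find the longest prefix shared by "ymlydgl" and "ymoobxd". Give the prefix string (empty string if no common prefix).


String 1: 'ymlydgl'
String 2: 'ymoobxd'
Compare position by position:
pos 0: 'y' vs 'y' match
pos 1: 'm' vs 'm' match
pos 2: 'l' vs 'o' differ -> stop
Longest common prefix: "ym" (length 2)


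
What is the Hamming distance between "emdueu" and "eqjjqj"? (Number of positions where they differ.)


String 1: 'emdueu'
String 2: 'eqjjqj'
Compare each position: pos 0: 'e'=='e', pos 1: 'm'!='q', pos 2: 'd'!='j', pos 3: 'u'!='j', pos 4: 'e'!='q', pos 5: 'u'!='j'
Differing positions: 5
Hamming distance: 5


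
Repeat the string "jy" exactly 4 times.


Input string: 'jy'
Operation: repeat 4 times
Concatenation: 'jy' + 'jy' + 'jy' + 'jy'
Result: jyjyjyjy


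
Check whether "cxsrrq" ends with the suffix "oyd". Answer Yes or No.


Input string: 'cxsrrq'
Suffix to check: 'oyd'
Last 3 characters of input: 'rrq'
Match: False
Result: No


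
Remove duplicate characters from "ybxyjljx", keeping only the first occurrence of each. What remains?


Input: 'ybxyjljx'
Operation: keep first occurrence of each character
Scan: s[0]='y' new -> keep; s[1]='b' new -> keep; s[2]='x' new -> keep; s[3]='y' seen -> skip; s[4]='j' new -> keep; s[5]='l' new -> keep; s[6]='j' seen -> skip; s[7]='x' seen -> skip
Result: ybxjl


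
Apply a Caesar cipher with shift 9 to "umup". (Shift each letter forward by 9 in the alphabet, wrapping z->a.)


Input: 'umup', shift = 9
Operation: for each letter, (position + 9) mod 26
Mapping: 'u'(20+9=29, 29 mod 26=3)->'d', 'm'(12+9=21)->'v', 'u'(20+9=29, 29 mod 26=3)->'d', 'p'(15+9=24)->'y'
Result: dvdy


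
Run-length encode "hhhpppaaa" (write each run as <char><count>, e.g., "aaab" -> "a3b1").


Input: 'hhhpppaaa'
Operation: identify consecutive runs
Runs: 'hhh' -> h3, 'ppp' -> p3, 'aaa' -> a3
Encoded: h3p3a3


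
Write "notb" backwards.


Input string: 'notb'
Operation: reverse character order
Original order: 'n' -> 'o' -> 't' -> 'b'
Reversed order: 'b' -> 't' -> 'o' -> 'n'
Result: bton


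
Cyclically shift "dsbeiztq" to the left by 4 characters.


Input: 'dsbeiztq', shift = 4
Operation: split at index 4 and swap parts
Front part s[0:4] = 'dsbe'
Back part s[4:] = 'iztq'
Rotated = back + front = 'iztq' + 'dsbe'
Result: iztqdsbe


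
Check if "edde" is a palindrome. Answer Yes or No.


Input string: 'edde'
Reversed: 'edde'
Compare pairs: s[0]='e' vs s[3]='e' (match), s[1]='d' vs s[2]='d' (match)
Palindrome: Yes


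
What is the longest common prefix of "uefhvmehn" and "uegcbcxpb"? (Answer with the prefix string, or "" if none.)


String 1: 'uefhvmehn'
String 2: 'uegcbcxpb'
Compare position by position:
pos 0: 'u' vs 'u' match
pos 1: 'e' vs 'e' match
pos 2: 'f' vs 'g' differ -> stop
Longest common prefix: "ue" (length 2)


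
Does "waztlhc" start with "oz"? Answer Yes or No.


Input string: 'waztlhc'
Prefix to check: 'oz'
First 2 characters of input: 'wa'
Match: False
Result: No


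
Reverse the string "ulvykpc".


Input string: 'ulvykpc'
Operation: reverse character order
Original order: 'u' -> 'l' -> 'v' -> 'y' -> 'k' -> 'p' -> 'c'
Reversed order: 'c' -> 'p' -> 'k' -> 'y' -> 'v' -> 'l' -> 'u'
Result: cpkyvlu


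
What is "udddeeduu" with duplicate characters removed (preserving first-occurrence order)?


Input: 'udddeeduu'
Operation: keep first occurrence of each character
Scan: s[0]='u' new -> keep; s[1]='d' new -> keep; s[2]='d' seen -> skip; s[3]='d' seen -> skip; s[4]='e' new -> keep; s[5]='e' seen -> skip; s[6]='d' seen -> skip; s[7]='u' seen -> skip; s[8]='u' seen -> skip
Result: ude


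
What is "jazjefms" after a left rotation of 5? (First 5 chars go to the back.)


Input: 'jazjefms', shift = 5
Operation: split at index 5 and swap parts
Front part s[0:5] = 'jazje'
Back part s[5:] = 'fms'
Rotated = back + front = 'fms' + 'jazje'
Result: fmsjazje


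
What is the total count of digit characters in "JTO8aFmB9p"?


Input string: 'JTO8aFmB9p'
Operation: count digit characters (0-9)
Scan: 'J', 'T', 'O', '8'(digit), 'a', 'F', 'm', 'B', '9'(digit), 'p'
Digits found: 2
Result: 2


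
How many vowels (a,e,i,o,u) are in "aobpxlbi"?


Input string: 'aobpxlbi'
Operation: count vowels (a, e, i, o, u)
Scan: s[0]='a' (vowel), s[1]='o' (vowel), s[2]='b', s[3]='p', s[4]='x', s[5]='l', s[6]='b', s[7]='i' (vowel)
Vowels found: 3
Result: 3


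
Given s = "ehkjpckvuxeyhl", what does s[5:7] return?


Input string: 'ehkjpckvuxeyhl'
Operation: slice [5:7]
Extract characters: s[5]='c', s[6]='k'
Result: ck


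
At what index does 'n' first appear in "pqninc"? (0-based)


Input string: 'pqninc'
Target: 'n'
Scanning left to right: s[0]='p', s[1]='q', s[2]='n'
First match at index: 2


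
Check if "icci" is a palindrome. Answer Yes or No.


Input string: 'icci'
Reversed: 'icci'
Compare pairs: s[0]='i' vs s[3]='i' (match), s[1]='c' vs s[2]='c' (match)
Palindrome: Yes


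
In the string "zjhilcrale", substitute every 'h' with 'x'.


Input string: 'zjhilcrale'
Operation: replace 'h' with 'x'
Positions of 'h': 2
After replacement: zjxilcrale


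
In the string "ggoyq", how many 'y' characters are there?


Input string: 'ggoyq'
Target character: 'y'
Scan each position: s[3]='y'
Matches found at indices: 3
Total: 1


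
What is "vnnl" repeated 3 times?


Input string: 'vnnl'
Operation: repeat 3 times
Concatenation: 'vnnl' + 'vnnl' + 'vnnl'
Result: vnnlvnnlvnnl


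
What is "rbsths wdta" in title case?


Input string: 'rbsths wdta'
Operation: capitalize first letter of each word
Word transformations: 'rbsths'->'Rbsths', 'wdta'->'Wdta'
Result: Rbsths Wdta


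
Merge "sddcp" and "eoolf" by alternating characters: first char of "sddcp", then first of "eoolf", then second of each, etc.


String 1: 'sddcp'
String 2: 'eoolf'
Operation: alternate characters
Pairs: 's'+'e', 'd'+'o', 'd'+'o', 'c'+'l', 'p'+'f'
Result: sedodoclpf


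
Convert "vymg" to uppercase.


Input string: 'vymg'
Operation: convert each letter to uppercase
Mapping: 'v'->'V', 'y'->'Y', 'm'->'M', 'g'->'G'
Result: VYMG


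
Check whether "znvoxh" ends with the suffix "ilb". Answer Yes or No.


Input string: 'znvoxh'
Suffix to check: 'ilb'
Last 3 characters of input: 'oxh'
Match: False
Result: No


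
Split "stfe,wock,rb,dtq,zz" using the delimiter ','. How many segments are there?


Input string: 'stfe,wock,rb,dtq,zz'
Delimiter: ','
Split result: 'stfe', 'wock', 'rb', 'dtq', 'zz'
Number of parts: 5


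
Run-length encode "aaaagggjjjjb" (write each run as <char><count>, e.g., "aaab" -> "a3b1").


Input: 'aaaagggjjjjb'
Operation: identify consecutive runs
Runs: 'aaaa' -> a4, 'ggg' -> g3, 'jjjj' -> j4, 'b' -> b1
Encoded: a4g3j4b1


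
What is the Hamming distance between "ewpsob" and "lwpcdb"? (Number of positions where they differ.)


String 1: 'ewpsob'
String 2: 'lwpcdb'
Compare each position: pos 0: 'e'!='l', pos 1: 'w'=='w', pos 2: 'p'=='p', pos 3: 's'!='c', pos 4: 'o'!='d', pos 5: 'b'=='b'
Differing positions: 3
Hamming distance: 3


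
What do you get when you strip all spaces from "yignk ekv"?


Input string: 'yignk ekv'
Operation: remove all spaces
Words: 'yignk', 'ekv'
Join without spaces: yignkekv


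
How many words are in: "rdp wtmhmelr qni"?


Input string: 'rdp wtmhmelr qni'
Operation: split by spaces
Words found: 'rdp', 'wtmhmelr', 'qni'
Word count: 3


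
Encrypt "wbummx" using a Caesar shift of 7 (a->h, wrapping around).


Input: 'wbummx', shift = 7
Operation: for each letter, (position + 7) mod 26
Mapping: 'w'(22+7=29, 29 mod 26=3)->'d', 'b'(1+7=8)->'i', 'u'(20+7=27, 27 mod 26=1)->'b', 'm'(12+7=19)->'t', 'm'(12+7=19)->'t', 'x'(23+7=30, 30 mod 26=4)->'e'
Result: dibtte


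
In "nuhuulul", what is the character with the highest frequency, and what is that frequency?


Input: 'nuhuulul'
Operation: tally each character
Counts: 'h':1, 'l':2, 'n':1, 'u':4
Maximum: 'u' appears 4 times


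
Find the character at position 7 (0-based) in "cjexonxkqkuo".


Input string: 'cjexonxkqkuo'
Operation: get character at index 7
Index mapping: s[0]='c', s[1]='j', s[2]='e', s[3]='x', s[4]='o', s[5]='n', s[6]='x', s[7]='k'
Result: 'k'


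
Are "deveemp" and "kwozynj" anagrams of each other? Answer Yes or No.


String 1: 'deveemp' -> sorted: 'deeempv'
String 2: 'kwozynj' -> sorted: 'jknowyz'
Compare sorted forms: 'deeempv' != 'jknowyz'
Anagram: No


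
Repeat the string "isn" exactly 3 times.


Input string: 'isn'
Operation: repeat 3 times
Concatenation: 'isn' + 'isn' + 'isn'
Result: isnisnisn


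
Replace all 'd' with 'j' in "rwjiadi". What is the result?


Input string: 'rwjiadi'
Operation: replace 'd' with 'j'
Positions of 'd': 5
After replacement: rwjiaji


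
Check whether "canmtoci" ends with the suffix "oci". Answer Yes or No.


Input string: 'canmtoci'
Suffix to check: 'oci'
Last 3 characters of input: 'oci'
Match: True
Result: Yes


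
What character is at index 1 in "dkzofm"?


Input string: 'dkzofm'
Operation: get character at index 1
Index mapping: s[0]='d', s[1]='k'
Result: 'k'


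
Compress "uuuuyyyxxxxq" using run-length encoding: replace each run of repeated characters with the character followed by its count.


Input: 'uuuuyyyxxxxq'
Operation: identify consecutive runs
Runs: 'uuuu' -> u4, 'yyy' -> y3, 'xxxx' -> x4, 'q' -> q1
Encoded: u4y3x4q1


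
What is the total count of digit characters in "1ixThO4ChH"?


Input string: '1ixThO4ChH'
Operation: count digit characters (0-9)
Scan: '1'(digit), 'i', 'x', 'T', 'h', 'O', '4'(digit), 'C', 'h', 'H'
Digits found: 2
Result: 2


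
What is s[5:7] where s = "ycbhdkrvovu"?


Input string: 'ycbhdkrvovu'
Operation: slice [5:7]
Extract characters: s[5]='k', s[6]='r'
Result: kr


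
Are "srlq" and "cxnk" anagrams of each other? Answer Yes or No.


String 1: 'srlq' -> sorted: 'lqrs'
String 2: 'cxnk' -> sorted: 'cknx'
Compare sorted forms: 'lqrs' != 'cknx'
Anagram: No


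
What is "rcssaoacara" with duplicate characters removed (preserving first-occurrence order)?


Input: 'rcssaoacara'
Operation: keep first occurrence of each character
Scan: s[0]='r' new -> keep; s[1]='c' new -> keep; s[2]='s' new -> keep; s[3]='s' seen -> skip; s[4]='a' new -> keep; s[5]='o' new -> keep; s[6]='a' seen -> skip; s[7]='c' seen -> skip; s[8]='a' seen -> skip; s[9]='r' seen -> skip; s[10]='a' seen -> skip
Result: rcsao


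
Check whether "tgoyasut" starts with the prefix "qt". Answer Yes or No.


Input string: 'tgoyasut'
Prefix to check: 'qt'
First 2 characters of input: 'tg'
Match: False
Result: No


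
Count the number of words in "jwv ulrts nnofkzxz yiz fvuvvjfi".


Input string: 'jwv ulrts nnofkzxz yiz fvuvvjfi'
Operation: split by spaces
Words found: 'jwv', 'ulrts', 'nnofkzxz', 'yiz', 'fvuvvjfi'
Word count: 5


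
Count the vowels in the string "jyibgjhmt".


Input string: 'jyibgjhmt'
Operation: count vowels (a, e, i, o, u)
Scan: s[0]='j', s[1]='y', s[2]='i' (vowel), s[3]='b', s[4]='g', s[5]='j', s[6]='h', s[7]='m', s[8]='t'
Vowels found: 1
Result: 1


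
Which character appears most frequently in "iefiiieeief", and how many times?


Input: 'iefiiieeief'
Operation: tally each character
Counts: 'e':4, 'f':2, 'i':5
Maximum: 'i' appears 5 times


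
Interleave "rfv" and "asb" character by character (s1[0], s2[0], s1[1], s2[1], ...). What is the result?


String 1: 'rfv'
String 2: 'asb'
Operation: alternate characters
Pairs: 'r'+'a', 'f'+'s', 'v'+'b'
Result: rafsvb


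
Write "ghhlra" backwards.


Input string: 'ghhlra'
Operation: reverse character order
Original order: 'g' -> 'h' -> 'h' -> 'l' -> 'r' -> 'a'
Reversed order: 'a' -> 'r' -> 'l' -> 'h' -> 'h' -> 'g'
Result: arlhhg


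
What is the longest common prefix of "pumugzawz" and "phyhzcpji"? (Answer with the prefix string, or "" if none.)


String 1: 'pumugzawz'
String 2: 'phyhzcpji'
Compare position by position:
pos 0: 'p' vs 'p' match
pos 1: 'u' vs 'h' differ -> stop
Longest common prefix: "p" (length 1)


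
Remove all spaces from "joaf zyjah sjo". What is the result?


Input string: 'joaf zyjah sjo'
Operation: remove all spaces
Words: 'joaf', 'zyjah', 'sjo'
Join without spaces: joafzyjahsjo


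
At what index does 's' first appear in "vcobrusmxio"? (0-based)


Input string: 'vcobrusmxio'
Target: 's'
Scanning left to right: s[0]='v', s[1]='c', s[2]='o', s[3]='b', s[4]='r', s[5]='u', s[6]='s'
First match at index: 6


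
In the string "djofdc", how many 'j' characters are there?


Input string: 'djofdc'
Target character: 'j'
Scan each position: s[1]='j'
Matches found at indices: 1
Total: 1


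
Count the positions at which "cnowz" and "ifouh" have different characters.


String 1: 'cnowz'
String 2: 'ifouh'
Compare each position: pos 0: 'c'!='i', pos 1: 'n'!='f', pos 2: 'o'=='o', pos 3: 'w'!='u', pos 4: 'z'!='h'
Differing positions: 4
Hamming distance: 4


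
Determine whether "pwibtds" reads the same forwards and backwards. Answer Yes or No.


Input string: 'pwibtds'
Reversed: 'sdtbiwp'
Compare pairs: s[0]='p' vs s[6]='s' (mismatch), s[1]='w' vs s[5]='d' (mismatch), s[2]='i' vs s[4]='t' (mismatch)
Palindrome: No


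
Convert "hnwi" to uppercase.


Input string: 'hnwi'
Operation: convert each letter to uppercase
Mapping: 'h'->'H', 'n'->'N', 'w'->'W', 'i'->'I'
Result: HNWI


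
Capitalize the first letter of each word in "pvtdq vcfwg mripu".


Input string: 'pvtdq vcfwg mripu'
Operation: capitalize first letter of each word
Word transformations: 'pvtdq'->'Pvtdq', 'vcfwg'->'Vcfwg', 'mripu'->'Mripu'
Result: Pvtdq Vcfwg Mripu


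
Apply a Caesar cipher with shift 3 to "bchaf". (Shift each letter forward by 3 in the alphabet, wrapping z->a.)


Input: 'bchaf', shift = 3
Operation: for each letter, (position + 3) mod 26
Mapping: 'b'(1+3=4)->'e', 'c'(2+3=5)->'f', 'h'(7+3=10)->'k', 'a'(0+3=3)->'d', 'f'(5+3=8)->'i'
Result: efkdi


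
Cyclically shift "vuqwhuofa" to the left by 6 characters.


Input: 'vuqwhuofa', shift = 6
Operation: split at index 6 and swap parts
Front part s[0:6] = 'vuqwhu'
Back part s[6:] = 'ofa'
Rotated = back + front = 'ofa' + 'vuqwhu'
Result: ofavuqwhu


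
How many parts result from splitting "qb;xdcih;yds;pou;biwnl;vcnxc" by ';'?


Input string: 'qb;xdcih;yds;pou;biwnl;vcnxc'
Delimiter: ';'
Split result: 'qb', 'xdcih', 'yds', 'pou', 'biwnl', 'vcnxc'
Number of parts: 6


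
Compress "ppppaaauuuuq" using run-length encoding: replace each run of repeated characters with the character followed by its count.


Input: 'ppppaaauuuuq'
Operation: identify consecutive runs
Runs: 'pppp' -> p4, 'aaa' -> a3, 'uuuu' -> u4, 'q' -> q1
Encoded: p4a3u4q1


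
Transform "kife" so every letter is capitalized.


Input string: 'kife'
Operation: convert each letter to uppercase
Mapping: 'k'->'K', 'i'->'I', 'f'->'F', 'e'->'E'
Result: KIFE


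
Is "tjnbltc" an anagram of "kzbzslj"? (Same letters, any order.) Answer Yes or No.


String 1: 'kzbzslj' -> sorted: 'bjklszz'
String 2: 'tjnbltc' -> sorted: 'bcjlntt'
Compare sorted forms: 'bjklszz' != 'bcjlntt'
Anagram: No


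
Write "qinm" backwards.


Input string: 'qinm'
Operation: reverse character order
Original order: 'q' -> 'i' -> 'n' -> 'm'
Reversed order: 'm' -> 'n' -> 'i' -> 'q'
Result: mniq


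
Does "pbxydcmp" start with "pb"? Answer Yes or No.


Input string: 'pbxydcmp'
Prefix to check: 'pb'
First 2 characters of input: 'pb'
Match: True
Result: Yes


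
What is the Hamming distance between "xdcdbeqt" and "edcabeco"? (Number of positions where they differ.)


String 1: 'xdcdbeqt'
String 2: 'edcabeco'
Compare each position: pos 0: 'x'!='e', pos 1: 'd'=='d', pos 2: 'c'=='c', pos 3: 'd'!='a', pos 4: 'b'=='b', pos 5: 'e'=='e', pos 6: 'q'!='c', pos 7: 't'!='o'
Differing positions: 4
Hamming distance: 4


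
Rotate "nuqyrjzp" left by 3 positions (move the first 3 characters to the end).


Input: 'nuqyrjzp', shift = 3
Operation: split at index 3 and swap parts
Front part s[0:3] = 'nuq'
Back part s[3:] = 'yrjzp'
Rotated = back + front = 'yrjzp' + 'nuq'
Result: yrjzpnuq


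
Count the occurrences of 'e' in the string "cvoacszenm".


Input string: 'cvoacszenm'
Target character: 'e'
Scan each position: s[7]='e'
Matches found at indices: 7
Total: 1


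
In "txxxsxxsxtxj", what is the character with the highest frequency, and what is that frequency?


Input: 'txxxsxxsxtxj'
Operation: tally each character
Counts: 'j':1, 's':2, 't':2, 'x':7
Maximum: 'x' appears 7 times


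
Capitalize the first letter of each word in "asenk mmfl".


Input string: 'asenk mmfl'
Operation: capitalize first letter of each word
Word transformations: 'asenk'->'Asenk', 'mmfl'->'Mmfl'
Result: Asenk Mmfl


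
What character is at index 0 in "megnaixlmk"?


Input string: 'megnaixlmk'
Operation: get character at index 0
Index mapping: s[0]='m'
Result: 'm'


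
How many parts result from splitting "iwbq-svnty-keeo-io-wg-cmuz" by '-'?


Input string: 'iwbq-svnty-keeo-io-wg-cmuz'
Delimiter: '-'
Split result: 'iwbq', 'svnty', 'keeo', 'io', 'wg', 'cmuz'
Number of parts: 6


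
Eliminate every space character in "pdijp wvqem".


Input string: 'pdijp wvqem'
Operation: remove all spaces
Words: 'pdijp', 'wvqem'
Join without spaces: pdijpwvqem


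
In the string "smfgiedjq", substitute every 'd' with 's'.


Input string: 'smfgiedjq'
Operation: replace 'd' with 's'
Positions of 'd': 6
After replacement: smfgiesjq


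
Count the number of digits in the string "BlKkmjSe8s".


Input string: 'BlKkmjSe8s'
Operation: count digit characters (0-9)
Scan: 'B', 'l', 'K', 'k', 'm', 'j', 'S', 'e', '8'(digit), 's'
Digits found: 1
Result: 1


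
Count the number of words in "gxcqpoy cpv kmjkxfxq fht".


Input string: 'gxcqpoy cpv kmjkxfxq fht'
Operation: split by spaces
Words found: 'gxcqpoy', 'cpv', 'kmjkxfxq', 'fht'
Word count: 4


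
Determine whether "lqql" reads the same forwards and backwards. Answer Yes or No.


Input string: 'lqql'
Reversed: 'lqql'
Compare pairs: s[0]='l' vs s[3]='l' (match), s[1]='q' vs s[2]='q' (match)
Palindrome: Yes


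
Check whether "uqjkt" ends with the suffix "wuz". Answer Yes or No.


Input string: 'uqjkt'
Suffix to check: 'wuz'
Last 3 characters of input: 'jkt'
Match: False
Result: No


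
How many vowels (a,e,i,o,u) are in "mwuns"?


Input string: 'mwuns'
Operation: count vowels (a, e, i, o, u)
Scan: s[0]='m', s[1]='w', s[2]='u' (vowel), s[3]='n', s[4]='s'
Vowels found: 1
Result: 1


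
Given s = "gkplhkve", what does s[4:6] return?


Input string: 'gkplhkve'
Operation: slice [4:6]
Extract characters: s[4]='h', s[5]='k'
Result: hk


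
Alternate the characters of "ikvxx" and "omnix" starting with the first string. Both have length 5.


String 1: 'ikvxx'
String 2: 'omnix'
Operation: alternate characters
Pairs: 'i'+'o', 'k'+'m', 'v'+'n', 'x'+'i', 'x'+'x'
Result: iokmvnxixx


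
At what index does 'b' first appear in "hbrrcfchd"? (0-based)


Input string: 'hbrrcfchd'
Target: 'b'
Scanning left to right: s[0]='h', s[1]='b'
First match at index: 1


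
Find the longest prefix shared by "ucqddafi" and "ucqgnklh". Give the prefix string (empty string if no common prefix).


String 1: 'ucqddafi'
String 2: 'ucqgnklh'
Compare position by position:
pos 0: 'u' vs 'u' match
pos 1: 'c' vs 'c' match
pos 2: 'q' vs 'q' match
pos 3: 'd' vs 'g' differ -> stop
Longest common prefix: "ucq" (length 3)


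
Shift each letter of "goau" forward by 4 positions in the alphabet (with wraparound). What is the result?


Input: 'goau', shift = 4
Operation: for each letter, (position + 4) mod 26
Mapping: 'g'(6+4=10)->'k', 'o'(14+4=18)->'s', 'a'(0+4=4)->'e', 'u'(20+4=24)->'y'
Result: ksey


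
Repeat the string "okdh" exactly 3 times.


Input string: 'okdh'
Operation: repeat 3 times
Concatenation: 'okdh' + 'okdh' + 'okdh'
Result: okdhokdhokdh


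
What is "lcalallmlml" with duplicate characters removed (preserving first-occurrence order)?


Input: 'lcalallmlml'
Operation: keep first occurrence of each character
Scan: s[0]='l' new -> keep; s[1]='c' new -> keep; s[2]='a' new -> keep; s[3]='l' seen -> skip; s[4]='a' seen -> skip; s[5]='l' seen -> skip; s[6]='l' seen -> skip; s[7]='m' new -> keep; s[8]='l' seen -> skip; s[9]='m' seen -> skip; s[10]='l' seen -> skip
Result: lcam


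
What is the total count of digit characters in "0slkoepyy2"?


Input string: '0slkoepyy2'
Operation: count digit characters (0-9)
Scan: '0'(digit), 's', 'l', 'k', 'o', 'e', 'p', 'y', 'y', '2'(digit)
Digits found: 2
Result: 2


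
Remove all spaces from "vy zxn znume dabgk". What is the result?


Input string: 'vy zxn znume dabgk'
Operation: remove all spaces
Words: 'vy', 'zxn', 'znume', 'dabgk'
Join without spaces: vyzxnznumedabgk


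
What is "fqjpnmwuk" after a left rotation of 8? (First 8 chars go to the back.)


Input: 'fqjpnmwuk', shift = 8
Operation: split at index 8 and swap parts
Front part s[0:8] = 'fqjpnmwu'
Back part s[8:] = 'k'
Rotated = back + front = 'k' + 'fqjpnmwu'
Result: kfqjpnmwu


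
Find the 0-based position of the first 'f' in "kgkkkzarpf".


Input string: 'kgkkkzarpf'
Target: 'f'
Scanning left to right: s[0]='k', s[1]='g', s[2]='k', s[3]='k', s[4]='k', s[5]='z', s[6]='a', s[7]='r', s[8]='p', s[9]='f'
First match at index: 9


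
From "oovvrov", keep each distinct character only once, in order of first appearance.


Input: 'oovvrov'
Operation: keep first occurrence of each character
Scan: s[0]='o' new -> keep; s[1]='o' seen -> skip; s[2]='v' new -> keep; s[3]='v' seen -> skip; s[4]='r' new -> keep; s[5]='o' seen -> skip; s[6]='v' seen -> skip
Result: ovr


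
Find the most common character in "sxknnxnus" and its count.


Input: 'sxknnxnus'
Operation: tally each character
Counts: 'k':1, 'n':3, 's':2, 'u':1, 'x':2
Maximum: 'n' appears 3 times


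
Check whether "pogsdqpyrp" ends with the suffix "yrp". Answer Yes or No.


Input string: 'pogsdqpyrp'
Suffix to check: 'yrp'
Last 3 characters of input: 'yrp'
Match: True
Result: Yes


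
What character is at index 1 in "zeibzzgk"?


Input string: 'zeibzzgk'
Operation: get character at index 1
Index mapping: s[0]='z', s[1]='e'
Result: 'e'


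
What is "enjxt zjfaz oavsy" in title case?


Input string: 'enjxt zjfaz oavsy'
Operation: capitalize first letter of each word
Word transformations: 'enjxt'->'Enjxt', 'zjfaz'->'Zjfaz', 'oavsy'->'Oavsy'
Result: Enjxt Zjfaz Oavsy


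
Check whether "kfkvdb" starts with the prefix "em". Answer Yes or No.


Input string: 'kfkvdb'
Prefix to check: 'em'
First 2 characters of input: 'kf'
Match: False
Result: No


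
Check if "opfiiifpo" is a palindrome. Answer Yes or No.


Input string: 'opfiiifpo'
Reversed: 'opfiiifpo'
Compare pairs: s[0]='o' vs s[8]='o' (match), s[1]='p' vs s[7]='p' (match), s[2]='f' vs s[6]='f' (match), s[3]='i' vs s[5]='i' (match)
Palindrome: Yes


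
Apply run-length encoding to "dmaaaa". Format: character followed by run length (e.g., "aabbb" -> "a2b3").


Input: 'dmaaaa'
Operation: identify consecutive runs
Runs: 'd' -> d1, 'm' -> m1, 'aaaa' -> a4
Encoded: d1m1a4


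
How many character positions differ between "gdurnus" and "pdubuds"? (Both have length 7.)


String 1: 'gdurnus'
String 2: 'pdubuds'
Compare each position: pos 0: 'g'!='p', pos 1: 'd'=='d', pos 2: 'u'=='u', pos 3: 'r'!='b', pos 4: 'n'!='u', pos 5: 'u'!='d', pos 6: 's'=='s'
Differing positions: 4
Hamming distance: 4


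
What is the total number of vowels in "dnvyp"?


Input string: 'dnvyp'
Operation: count vowels (a, e, i, o, u)
Scan: s[0]='d', s[1]='n', s[2]='v', s[3]='y', s[4]='p'
Vowels found: 0
Result: 0


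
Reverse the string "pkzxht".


Input string: 'pkzxht'
Operation: reverse character order
Original order: 'p' -> 'k' -> 'z' -> 'x' -> 'h' -> 't'
Reversed order: 't' -> 'h' -> 'x' -> 'z' -> 'k' -> 'p'
Result: thxzkp


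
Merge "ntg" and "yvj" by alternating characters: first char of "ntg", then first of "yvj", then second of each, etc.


String 1: 'ntg'
String 2: 'yvj'
Operation: alternate characters
Pairs: 'n'+'y', 't'+'v', 'g'+'j'
Result: nytvgj


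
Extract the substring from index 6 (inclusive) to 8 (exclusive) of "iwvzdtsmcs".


Input string: 'iwvzdtsmcs'
Operation: slice [6:8]
Extract characters: s[6]='s', s[7]='m'
Result: sm


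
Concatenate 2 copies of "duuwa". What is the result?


Input string: 'duuwa'
Operation: repeat 2 times
Concatenation: 'duuwa' + 'duuwa'
Result: duuwaduuwa


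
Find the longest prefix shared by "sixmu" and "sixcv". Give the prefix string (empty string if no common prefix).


String 1: 'sixmu'
String 2: 'sixcv'
Compare position by position:
pos 0: 's' vs 's' match
pos 1: 'i' vs 'i' match
pos 2: 'x' vs 'x' match
pos 3: 'm' vs 'c' differ -> stop
Longest common prefix: "six" (length 3)


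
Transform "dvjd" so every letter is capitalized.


Input string: 'dvjd'
Operation: convert each letter to uppercase
Mapping: 'd'->'D', 'v'->'V', 'j'->'J', 'd'->'D'
Result: DVJD


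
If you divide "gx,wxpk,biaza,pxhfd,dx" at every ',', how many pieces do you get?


Input string: 'gx,wxpk,biaza,pxhfd,dx'
Delimiter: ','
Split result: 'gx', 'wxpk', 'biaza', 'pxhfd', 'dx'
Number of parts: 5


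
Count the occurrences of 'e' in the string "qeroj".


Input string: 'qeroj'
Target character: 'e'
Scan each position: s[1]='e'
Matches found at indices: 1
Total: 1


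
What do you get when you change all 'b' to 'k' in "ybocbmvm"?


Input string: 'ybocbmvm'
Operation: replace 'b' with 'k'
Positions of 'b': 1, 4
After replacement: ykockmvm


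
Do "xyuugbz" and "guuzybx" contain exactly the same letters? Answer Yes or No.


String 1: 'xyuugbz' -> sorted: 'bguuxyz'
String 2: 'guuzybx' -> sorted: 'bguuxyz'
Compare sorted forms: 'bguuxyz' == 'bguuxyz'
Anagram: Yes


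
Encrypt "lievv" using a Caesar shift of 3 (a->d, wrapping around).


Input: 'lievv', shift = 3
Operation: for each letter, (position + 3) mod 26
Mapping: 'l'(11+3=14)->'o', 'i'(8+3=11)->'l', 'e'(4+3=7)->'h', 'v'(21+3=24)->'y', 'v'(21+3=24)->'y'
Result: olhyy


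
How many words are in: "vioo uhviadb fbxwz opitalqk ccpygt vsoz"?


Input string: 'vioo uhviadb fbxwz opitalqk ccpygt vsoz'
Operation: split by spaces
Words found: 'vioo', 'uhviadb', 'fbxwz', 'opitalqk', 'ccpygt', 'vsoz'
Word count: 6


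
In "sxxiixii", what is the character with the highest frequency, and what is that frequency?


Input: 'sxxiixii'
Operation: tally each character
Counts: 'i':4, 's':1, 'x':3
Maximum: 'i' appears 4 times


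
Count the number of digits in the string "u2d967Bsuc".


Input string: 'u2d967Bsuc'
Operation: count digit characters (0-9)
Scan: 'u', '2'(digit), 'd', '9'(digit), '6'(digit), '7'(digit), 'B', 's', 'u', 'c'
Digits found: 4
Result: 4


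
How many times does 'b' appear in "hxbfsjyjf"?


Input string: 'hxbfsjyjf'
Target character: 'b'
Scan each position: s[2]='b'
Matches found at indices: 2
Total: 1


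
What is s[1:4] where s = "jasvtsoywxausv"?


Input string: 'jasvtsoywxausv'
Operation: slice [1:4]
Extract characters: s[1]='a', s[2]='s', s[3]='v'
Result: asv


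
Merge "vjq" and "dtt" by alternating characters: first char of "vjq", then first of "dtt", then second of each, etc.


String 1: 'vjq'
String 2: 'dtt'
Operation: alternate characters
Pairs: 'v'+'d', 'j'+'t', 'q'+'t'
Result: vdjtqt


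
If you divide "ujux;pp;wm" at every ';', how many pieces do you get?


Input string: 'ujux;pp;wm'
Delimiter: ';'
Split result: 'ujux', 'pp', 'wm'
Number of parts: 3


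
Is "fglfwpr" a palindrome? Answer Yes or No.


Input string: 'fglfwpr'
Reversed: 'rpwflgf'
Compare pairs: s[0]='f' vs s[6]='r' (mismatch), s[1]='g' vs s[5]='p' (mismatch), s[2]='l' vs s[4]='w' (mismatch)
Palindrome: No


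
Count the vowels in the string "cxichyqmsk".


Input string: 'cxichyqmsk'
Operation: count vowels (a, e, i, o, u)
Scan: s[0]='c', s[1]='x', s[2]='i' (vowel), s[3]='c', s[4]='h', s[5]='y', s[6]='q', s[7]='m', s[8]='s', s[9]='k'
Vowels found: 1
Result: 1


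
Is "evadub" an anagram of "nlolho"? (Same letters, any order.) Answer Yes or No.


String 1: 'nlolho' -> sorted: 'hllnoo'
String 2: 'evadub' -> sorted: 'abdeuv'
Compare sorted forms: 'hllnoo' != 'abdeuv'
Anagram: No
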